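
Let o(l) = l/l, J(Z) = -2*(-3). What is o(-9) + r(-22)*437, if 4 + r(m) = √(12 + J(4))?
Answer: -1747 + 1311*√2 ≈ 107.03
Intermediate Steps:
J(Z) = 6
o(l) = 1
r(m) = -4 + 3*√2 (r(m) = -4 + √(12 + 6) = -4 + √18 = -4 + 3*√2)
o(-9) + r(-22)*437 = 1 + (-4 + 3*√2)*437 = 1 + (-1748 + 1311*√2) = -1747 + 1311*√2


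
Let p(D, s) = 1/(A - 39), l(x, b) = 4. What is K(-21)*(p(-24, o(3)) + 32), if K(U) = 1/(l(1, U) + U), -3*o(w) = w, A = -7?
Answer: -1471/782 ≈ -1.8811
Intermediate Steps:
o(w) = -w/3
p(D, s) = -1/46 (p(D, s) = 1/(-7 - 39) = 1/(-46) = -1/46)
K(U) = 1/(4 + U)
K(-21)*(p(-24, o(3)) + 32) = (-1/46 + 32)/(4 - 21) = (1471/46)/(-17) = -1/17*1471/46 = -1471/782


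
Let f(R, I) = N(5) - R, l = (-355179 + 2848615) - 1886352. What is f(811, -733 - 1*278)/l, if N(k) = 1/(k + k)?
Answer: -8109/6070840 ≈ -0.0013357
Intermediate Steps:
N(k) = 1/(2*k)
l = 607084 (l = 2493436 - 1886352 = 607084)
f(R, I) = ⅒ - R (f(R, I) = (½)/5 - R = (½)*(⅕) - R = ⅒ - R)
f(811, -733 - 1*278)/l = (⅒ - 1*811)/607084 = (⅒ - 811)*(1/607084) = -8109/10*1/607084 = -8109/6070840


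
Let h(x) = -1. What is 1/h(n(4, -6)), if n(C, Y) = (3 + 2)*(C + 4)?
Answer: -1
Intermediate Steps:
n(C, Y) = 20 + 5*C (n(C, Y) = 5*(4 + C) = 20 + 5*C)
1/h(n(4, -6)) = 1/(-1) = -1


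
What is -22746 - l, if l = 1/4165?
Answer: -94737091/4165 ≈ -22746.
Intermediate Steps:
l = 1/4165 ≈ 0.00024010
-22746 - l = -22746 - 1*1/4165 = -22746 - 1/4165 = -94737091/4165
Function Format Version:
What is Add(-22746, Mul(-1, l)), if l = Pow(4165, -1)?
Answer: Rational(-94737091, 4165) ≈ -22746.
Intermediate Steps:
l = Rational(1, 4165) ≈ 0.00024010
Add(-22746, Mul(-1, l)) = Add(-22746, Mul(-1, Rational(1, 4165))) = Add(-22746, Rational(-1, 4165)) = Rational(-94737091, 4165)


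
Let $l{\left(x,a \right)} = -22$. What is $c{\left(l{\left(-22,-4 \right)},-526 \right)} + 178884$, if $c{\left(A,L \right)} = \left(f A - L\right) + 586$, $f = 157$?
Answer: $176542$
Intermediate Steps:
$c{\left(A,L \right)} = 586 - L + 157 A$ ($c{\left(A,L \right)} = \left(157 A - L\right) + 586 = \left(- L + 157 A\right) + 586 = 586 - L + 157 A$)
$c{\left(l{\left(-22,-4 \right)},-526 \right)} + 178884 = \left(586 - -526 + 157 \left(-22\right)\right) + 178884 = \left(586 + 526 - 3454\right) + 178884 = -2342 + 178884 = 176542$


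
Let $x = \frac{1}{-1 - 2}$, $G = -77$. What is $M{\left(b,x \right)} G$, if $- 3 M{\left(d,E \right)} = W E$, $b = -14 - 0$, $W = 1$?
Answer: $- \frac{77}{9} \approx -8.5556$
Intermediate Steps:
$x = - \frac{1}{3}$ ($x = \frac{1}{-3} = - \frac{1}{3} \approx -0.33333$)
$b = -14$ ($b = -14 + 0 = -14$)
$M{\left(d,E \right)} = - \frac{E}{3}$ ($M{\left(d,E \right)} = - \frac{1 E}{3} = - \frac{E}{3}$)
$M{\left(b,x \right)} G = \left(- \frac{1}{3}\right) \left(- \frac{1}{3}\right) \left(-77\right) = \frac{1}{9} \left(-77\right) = - \frac{77}{9}$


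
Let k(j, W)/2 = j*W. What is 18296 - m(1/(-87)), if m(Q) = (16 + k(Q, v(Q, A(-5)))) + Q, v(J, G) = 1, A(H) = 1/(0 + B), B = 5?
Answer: 530121/29 ≈ 18280.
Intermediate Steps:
A(H) = ⅕ (A(H) = 1/(0 + 5) = 1/5 = ⅕)
k(j, W) = 2*W*j (k(j, W) = 2*(j*W) = 2*(W*j) = 2*W*j)
m(Q) = 16 + 3*Q (m(Q) = (16 + 2*1*Q) + Q = (16 + 2*Q) + Q = 16 + 3*Q)
18296 - m(1/(-87)) = 18296 - (16 + 3/(-87)) = 18296 - (16 + 3*(-1/87)) = 18296 - (16 - 1/29) = 18296 - 1*463/29 = 18296 - 463/29 = 530121/29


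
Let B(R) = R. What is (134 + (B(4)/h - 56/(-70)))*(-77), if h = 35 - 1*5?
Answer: -155848/15 ≈ -10390.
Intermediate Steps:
h = 30 (h = 35 - 5 = 30)
(134 + (B(4)/h - 56/(-70)))*(-77) = (134 + (4/30 - 56/(-70)))*(-77) = (134 + (4*(1/30) - 56*(-1/70)))*(-77) = (134 + (2/15 + ⅘))*(-77) = (134 + 14/15)*(-77) = (2024/15)*(-77) = -155848/15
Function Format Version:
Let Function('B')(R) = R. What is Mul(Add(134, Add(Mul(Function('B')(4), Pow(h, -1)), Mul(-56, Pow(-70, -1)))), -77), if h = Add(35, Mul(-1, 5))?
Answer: Rational(-155848, 15) ≈ -10390.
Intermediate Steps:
h = 30 (h = Add(35, -5) = 30)
Mul(Add(134, Add(Mul(Function('B')(4), Pow(h, -1)), Mul(-56, Pow(-70, -1)))), -77) = Mul(Add(134, Add(Mul(4, Pow(30, -1)), Mul(-56, Pow(-70, -1)))), -77) = Mul(Add(134, Add(Mul(4, Rational(1, 30)), Mul(-56, Rational(-1, 70)))), -77) = Mul(Add(134, Add(Rational(2, 15), Rational(4, 5))), -77) = Mul(Add(134, Rational(14, 15)), -77) = Mul(Rational(2024, 15), -77) = Rational(-155848, 15)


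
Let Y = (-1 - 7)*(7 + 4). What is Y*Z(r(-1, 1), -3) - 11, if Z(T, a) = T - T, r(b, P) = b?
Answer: -11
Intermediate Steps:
Z(T, a) = 0
Y = -88 (Y = -8*11 = -88)
Y*Z(r(-1, 1), -3) - 11 = -88*0 - 11 = 0 - 11 = -11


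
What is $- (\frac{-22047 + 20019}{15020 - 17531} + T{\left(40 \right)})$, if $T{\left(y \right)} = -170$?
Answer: $\frac{141614}{837} \approx 169.19$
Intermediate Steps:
$- (\frac{-22047 + 20019}{15020 - 17531} + T{\left(40 \right)}) = - (\frac{-22047 + 20019}{15020 - 17531} - 170) = - (- \frac{2028}{-2511} - 170) = - (\left(-2028\right) \left(- \frac{1}{2511}\right) - 170) = - (\frac{676}{837} - 170) = \left(-1\right) \left(- \frac{141614}{837}\right) = \frac{141614}{837}$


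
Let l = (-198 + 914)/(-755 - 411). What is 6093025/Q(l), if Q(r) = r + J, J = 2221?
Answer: 710446715/258897 ≈ 2744.1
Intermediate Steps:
l = -358/583 (l = 716/(-1166) = 716*(-1/1166) = -358/583 ≈ -0.61407)
Q(r) = 2221 + r (Q(r) = r + 2221 = 2221 + r)
6093025/Q(l) = 6093025/(2221 - 358/583) = 6093025/(1294485/583) = 6093025*(583/1294485) = 710446715/258897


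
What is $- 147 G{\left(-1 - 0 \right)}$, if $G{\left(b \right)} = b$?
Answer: $147$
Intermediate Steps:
$- 147 G{\left(-1 - 0 \right)} = - 147 \left(-1 - 0\right) = - 147 \left(-1 + 0\right) = \left(-147\right) \left(-1\right) = 147$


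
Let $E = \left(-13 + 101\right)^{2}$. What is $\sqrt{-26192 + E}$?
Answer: $4 i \sqrt{1153} \approx 135.82 i$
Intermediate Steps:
$E = 7744$ ($E = 88^{2} = 7744$)
$\sqrt{-26192 + E} = \sqrt{-26192 + 7744} = \sqrt{-18448} = 4 i \sqrt{1153}$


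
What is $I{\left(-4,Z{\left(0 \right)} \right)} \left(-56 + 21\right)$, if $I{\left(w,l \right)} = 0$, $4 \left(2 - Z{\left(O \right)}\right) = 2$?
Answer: $0$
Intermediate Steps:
$Z{\left(O \right)} = \frac{3}{2}$ ($Z{\left(O \right)} = 2 - \frac{1}{2} = \frac{3}{2}$)
$I{\left(-4,Z{\left(0 \right)} \right)} \left(-56 + 21\right) = 0 \left(-56 + 21\right) = 0 \left(-35\right) = 0$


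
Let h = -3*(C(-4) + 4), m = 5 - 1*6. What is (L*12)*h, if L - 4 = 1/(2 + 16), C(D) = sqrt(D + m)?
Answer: -584 - 146*I*sqrt(5) ≈ -584.0 - 326.47*I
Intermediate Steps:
m = -1 (m = 5 - 6 = -1)
C(D) = sqrt(-1 + D) (C(D) = sqrt(D - 1) = sqrt(-1 + D))
L = 73/18 (L = 4 + 1/(2 + 16) = 4 + 1/18 = 73/18 ≈ 4.0556)
h = -12 - 3*I*sqrt(5) (h = -3*(sqrt(-1 - 4) + 4) = -3*(sqrt(-5) + 4) = -3*(I*sqrt(5) + 4) = -3*(4 + I*sqrt(5)) = -12 - 3*I*sqrt(5) ≈ -12.0 - 6.7082*I)
(L*12)*h = ((73/18)*12)*(-12 - 3*I*sqrt(5)) = 146*(-12 - 3*I*sqrt(5))/3 = -584 - 146*I*sqrt(5)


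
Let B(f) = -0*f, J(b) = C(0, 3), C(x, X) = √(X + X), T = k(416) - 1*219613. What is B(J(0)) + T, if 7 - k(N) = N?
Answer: -220022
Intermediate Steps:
k(N) = 7 - N
T = -220022 (T = (7 - 1*416) - 1*219613 = (7 - 416) - 219613 = -409 - 219613 = -220022)
C(x, X) = √2*√X (C(x, X) = √(2*X) = √2*√X)
J(b) = √6 (J(b) = √2*√3 = √6)
B(f) = 0 (B(f) = -1*0 = 0)
B(J(0)) + T = 0 - 220022 = -220022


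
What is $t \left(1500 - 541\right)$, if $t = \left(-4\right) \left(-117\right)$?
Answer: $448812$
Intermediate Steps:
$t = 468$
$t \left(1500 - 541\right) = 468 \left(1500 - 541\right) = 468 \cdot 959 = 448812$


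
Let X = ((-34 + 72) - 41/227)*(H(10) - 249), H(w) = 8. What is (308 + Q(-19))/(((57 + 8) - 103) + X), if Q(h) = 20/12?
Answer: -210883/6232833 ≈ -0.033834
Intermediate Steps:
Q(h) = 5/3 (Q(h) = 20*(1/12) = 5/3)
X = -2068985/227 (X = ((-34 + 72) - 41/227)*(8 - 249) = (38 - 41*1/227)*(-241) = (38 - 41/227)*(-241) = (8585/227)*(-241) = -2068985/227 ≈ -9114.5)
(308 + Q(-19))/(((57 + 8) - 103) + X) = (308 + 5/3)/(((57 + 8) - 103) - 2068985/227) = 929/(3*((65 - 103) - 2068985/227)) = 929/(3*(-38 - 2068985/227)) = 929/(3*(-2077611/227)) = (929/3)*(-227/2077611) = -210883/6232833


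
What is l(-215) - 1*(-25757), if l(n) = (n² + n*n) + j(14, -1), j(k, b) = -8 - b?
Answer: 118200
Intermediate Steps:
l(n) = -7 + 2*n² (l(n) = (n² + n*n) + (-8 - 1*(-1)) = (n² + n²) + (-8 + 1) = 2*n² - 7 = -7 + 2*n²)
l(-215) - 1*(-25757) = (-7 + 2*(-215)²) - 1*(-25757) = (-7 + 2*46225) + 25757 = (-7 + 92450) + 25757 = 92443 + 25757 = 118200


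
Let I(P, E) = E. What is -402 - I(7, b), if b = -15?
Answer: -387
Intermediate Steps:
-402 - I(7, b) = -402 - 1*(-15) = -402 + 15 = -387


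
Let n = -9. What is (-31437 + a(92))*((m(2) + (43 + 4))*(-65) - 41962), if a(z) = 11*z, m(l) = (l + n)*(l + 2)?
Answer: 1314268725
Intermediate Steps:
m(l) = (-9 + l)*(2 + l) (m(l) = (l - 9)*(l + 2) = (-9 + l)*(2 + l))
(-31437 + a(92))*((m(2) + (43 + 4))*(-65) - 41962) = (-31437 + 11*92)*(((-18 + 2**2 - 7*2) + (43 + 4))*(-65) - 41962) = (-31437 + 1012)*(((-18 + 4 - 14) + 47)*(-65) - 41962) = -30425*((-28 + 47)*(-65) - 41962) = -30425*(19*(-65) - 41962) = -30425*(-1235 - 41962) = -30425*(-43197) = 1314268725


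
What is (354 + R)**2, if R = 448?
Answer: 643204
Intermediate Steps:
(354 + R)**2 = (354 + 448)**2 = 802**2 = 643204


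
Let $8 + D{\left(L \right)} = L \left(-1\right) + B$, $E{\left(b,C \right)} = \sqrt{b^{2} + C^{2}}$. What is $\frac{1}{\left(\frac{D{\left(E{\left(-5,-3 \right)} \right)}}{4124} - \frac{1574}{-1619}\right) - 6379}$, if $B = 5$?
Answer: $- \frac{284326584320974980}{1813443064471172322551} + \frac{10809667964 \sqrt{34}}{1813443064471172322551} \approx -0.00015679$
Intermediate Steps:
$E{\left(b,C \right)} = \sqrt{C^{2} + b^{2}}$
$D{\left(L \right)} = -3 - L$ ($D{\left(L \right)} = -8 + \left(L \left(-1\right) + 5\right) = -8 - \left(-5 + L\right) = -3 - L$)
$\frac{1}{\left(\frac{D{\left(E{\left(-5,-3 \right)} \right)}}{4124} - \frac{1574}{-1619}\right) - 6379} = \frac{1}{\left(\frac{-3 - \sqrt{\left(-3\right)^{2} + \left(-5\right)^{2}}}{4124} - \frac{1574}{-1619}\right) - 6379} = \frac{1}{\left(\left(-3 - \sqrt{9 + 25}\right) \frac{1}{4124} - - \frac{1574}{1619}\right) - 6379} = \frac{1}{\left(\left(-3 - \sqrt{34}\right) \frac{1}{4124} + \frac{1574}{1619}\right) - 6379} = \frac{1}{\left(\left(- \frac{3}{4124} - \frac{\sqrt{34}}{4124}\right) + \frac{1574}{1619}\right) - 6379} = \frac{1}{\left(\frac{6486319}{6676756} - \frac{\sqrt{34}}{4124}\right) - 6379} = \frac{1}{- \frac{42584540205}{6676756} - \frac{\sqrt{34}}{4124}}$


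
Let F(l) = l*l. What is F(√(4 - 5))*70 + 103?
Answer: 33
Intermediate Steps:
F(l) = l²
F(√(4 - 5))*70 + 103 = (√(4 - 5))²*70 + 103 = (√(-1))²*70 + 103 = I²*70 + 103 = -1*70 + 103 = -70 + 103 = 33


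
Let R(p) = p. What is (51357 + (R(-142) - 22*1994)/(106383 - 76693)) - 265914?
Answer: -637024134/2969 ≈ -2.1456e+5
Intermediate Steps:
(51357 + (R(-142) - 22*1994)/(106383 - 76693)) - 265914 = (51357 + (-142 - 22*1994)/(106383 - 76693)) - 265914 = (51357 + (-142 - 43868)/29690) - 265914 = (51357 - 44010*1/29690) - 265914 = (51357 - 4401/2969) - 265914 = 152474532/2969 - 265914 = -637024134/2969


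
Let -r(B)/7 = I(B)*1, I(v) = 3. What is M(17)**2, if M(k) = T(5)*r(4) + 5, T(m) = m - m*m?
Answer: 180625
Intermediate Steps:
T(m) = m - m**2
r(B) = -21
M(k) = 425 (M(k) = (5*(1 - 1*5))*(-21) + 5 = (5*(1 - 5))*(-21) + 5 = (5*(-4))*(-21) + 5 = -20*(-21) + 5 = 420 + 5 = 425)
M(17)**2 = 425**2 = 180625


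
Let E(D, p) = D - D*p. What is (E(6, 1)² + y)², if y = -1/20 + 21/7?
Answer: 3481/400 ≈ 8.7025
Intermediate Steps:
E(D, p) = D - D*p
y = 59/20 (y = -1*1/20 + 21*(⅐) = -1/20 + 3 = 59/20 ≈ 2.9500)
(E(6, 1)² + y)² = ((6*(1 - 1*1))² + 59/20)² = ((6*(1 - 1))² + 59/20)² = ((6*0)² + 59/20)² = (0² + 59/20)² = (0 + 59/20)² = (59/20)² = 3481/400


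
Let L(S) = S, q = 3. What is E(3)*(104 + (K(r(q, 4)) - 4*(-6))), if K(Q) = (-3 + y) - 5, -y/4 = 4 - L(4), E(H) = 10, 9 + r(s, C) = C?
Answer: 1200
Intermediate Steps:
r(s, C) = -9 + C
y = 0 (y = -4*(4 - 1*4) = -4*(4 - 4) = -4*0 = 0)
K(Q) = -8 (K(Q) = (-3 + 0) - 5 = -3 - 5 = -8)
E(3)*(104 + (K(r(q, 4)) - 4*(-6))) = 10*(104 + (-8 - 4*(-6))) = 10*(104 + (-8 + 24)) = 10*(104 + 16) = 10*120 = 1200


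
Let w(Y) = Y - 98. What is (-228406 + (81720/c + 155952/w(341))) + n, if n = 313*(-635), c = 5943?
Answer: -7604166053/17829 ≈ -4.2651e+5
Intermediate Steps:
n = -198755
w(Y) = -98 + Y
(-228406 + (81720/c + 155952/w(341))) + n = (-228406 + (81720/5943 + 155952/(-98 + 341))) - 198755 = (-228406 + (81720*(1/5943) + 155952/243)) - 198755 = (-228406 + (27240/1981 + 155952*(1/243))) - 198755 = (-228406 + (27240/1981 + 5776/9)) - 198755 = (-228406 + 11687416/17829) - 198755 = -4060563158/17829 - 198755 = -7604166053/17829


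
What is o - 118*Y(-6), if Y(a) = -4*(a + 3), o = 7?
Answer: -1409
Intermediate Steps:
Y(a) = -12 - 4*a (Y(a) = -4*(3 + a) = -12 - 4*a)
o - 118*Y(-6) = 7 - 118*(-12 - 4*(-6)) = 7 - 118*(-12 + 24) = 7 - 118*12 = 7 - 1416 = -1409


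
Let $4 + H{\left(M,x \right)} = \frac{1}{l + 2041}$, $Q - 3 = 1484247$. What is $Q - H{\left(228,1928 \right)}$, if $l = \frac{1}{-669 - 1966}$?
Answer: $\frac{7982368474001}{5378034} \approx 1.4843 \cdot 10^{6}$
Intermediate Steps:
$l = - \frac{1}{2635}$ ($l = \frac{1}{-2635} = - \frac{1}{2635} \approx -0.00037951$)
$Q = 1484250$ ($Q = 3 + 1484247 = 1484250$)
$H{\left(M,x \right)} = - \frac{21509501}{5378034}$ ($H{\left(M,x \right)} = -4 + \frac{1}{- \frac{1}{2635} + 2041} = -4 + \frac{1}{\frac{5378034}{2635}} = -4 + \frac{2635}{5378034} = - \frac{21509501}{5378034}$)
$Q - H{\left(228,1928 \right)} = 1484250 - - \frac{21509501}{5378034} = 1484250 + \frac{21509501}{5378034} = \frac{7982368474001}{5378034}$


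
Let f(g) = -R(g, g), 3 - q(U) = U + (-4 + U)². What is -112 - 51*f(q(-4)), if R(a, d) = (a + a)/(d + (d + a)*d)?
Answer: -12758/113 ≈ -112.90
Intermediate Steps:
q(U) = 3 - U - (-4 + U)² (q(U) = 3 - (U + (-4 + U)²) = 3 + (-U - (-4 + U)²) = 3 - U - (-4 + U)²)
R(a, d) = 2*a/(d + d*(a + d)) (R(a, d) = (2*a)/(d + (a + d)*d) = (2*a)/(d + d*(a + d)) = 2*a/(d + d*(a + d)))
f(g) = -2/(1 + 2*g) (f(g) = -2*g/(g*(1 + g + g)) = -2*g/(g*(1 + 2*g)) = -2/(1 + 2*g))
-112 - 51*f(q(-4)) = -112 - (-102)/(1 + 2*(3 - 1*(-4) - (-4 - 4)²)) = -112 - (-102)/(1 + 2*(3 + 4 - 1*(-8)²)) = -112 - (-102)/(1 + 2*(3 + 4 - 1*64)) = -112 - (-102)/(1 + 2*(3 + 4 - 64)) = -112 - (-102)/(1 + 2*(-57)) = -112 - (-102)/(1 - 114) = -112 - (-102)/(-113) = -112 - (-102)*(-1)/113 = -112 - 51*2/113 = -112 - 102/113 = -12758/113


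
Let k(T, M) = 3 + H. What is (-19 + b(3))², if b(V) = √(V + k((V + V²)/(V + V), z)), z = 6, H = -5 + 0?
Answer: 324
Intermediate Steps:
H = -5
k(T, M) = -2 (k(T, M) = 3 - 5 = -2)
b(V) = √(-2 + V) (b(V) = √(V - 2) = √(-2 + V))
(-19 + b(3))² = (-19 + √(-2 + 3))² = (-19 + √1)² = (-19 + 1)² = (-18)² = 324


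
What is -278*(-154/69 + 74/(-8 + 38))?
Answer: -7506/115 ≈ -65.270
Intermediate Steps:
-278*(-154/69 + 74/(-8 + 38)) = -278*(-154*1/69 + 74/30) = -278*(-154/69 + 74*(1/30)) = -278*(-154/69 + 37/15) = -278*27/115 = -7506/115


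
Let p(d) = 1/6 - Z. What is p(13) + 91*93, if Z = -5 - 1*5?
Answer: 50839/6 ≈ 8473.2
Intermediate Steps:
Z = -10 (Z = -5 - 5 = -10)
p(d) = 61/6 (p(d) = 1/6 - 1*(-10) = 1/6 + 10 = 61/6)
p(13) + 91*93 = 61/6 + 91*93 = 61/6 + 8463 = 50839/6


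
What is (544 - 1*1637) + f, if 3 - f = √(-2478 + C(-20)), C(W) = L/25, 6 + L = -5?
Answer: -1090 - I*√61961/5 ≈ -1090.0 - 49.784*I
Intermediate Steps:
L = -11 (L = -6 - 5 = -11)
C(W) = -11/25
f = 3 - I*√61961/5 (f = 3 - √(-2478 - 11/25) = 3 - √(-61961/25) = 3 - I*√61961/5 ≈ 3.0 - 49.784*I)
(544 - 1*1637) + f = (544 - 1*1637) + (3 - I*√61961/5) = (544 - 1637) + (3 - I*√61961/5) = -1093 + (3 - I*√61961/5) = -1090 - I*√61961/5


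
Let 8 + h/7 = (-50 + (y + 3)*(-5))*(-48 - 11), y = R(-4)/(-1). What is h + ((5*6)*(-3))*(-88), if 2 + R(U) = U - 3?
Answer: 53294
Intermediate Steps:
R(U) = -5 + U (R(U) = -2 + (U - 3) = -2 + (-3 + U) = -5 + U)
y = 9 (y = (-5 - 4)/(-1) = -9*(-1) = 9)
h = 45374 (h = -56 + 7*((-50 + (9 + 3)*(-5))*(-48 - 11)) = -56 + 7*((-50 + 12*(-5))*(-59)) = -56 + 7*((-50 - 60)*(-59)) = -56 + 7*(-110*(-59)) = -56 + 7*6490 = -56 + 45430 = 45374)
h + ((5*6)*(-3))*(-88) = 45374 + ((5*6)*(-3))*(-88) = 45374 + (30*(-3))*(-88) = 45374 - 90*(-88) = 45374 + 7920 = 53294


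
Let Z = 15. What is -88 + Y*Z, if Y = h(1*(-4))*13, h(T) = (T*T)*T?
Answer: -12568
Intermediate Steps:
h(T) = T³ (h(T) = T²*T = T³)
Y = -832 (Y = (1*(-4))³*13 = (-4)³*13 = -64*13 = -832)
-88 + Y*Z = -88 - 832*15 = -88 - 12480 = -12568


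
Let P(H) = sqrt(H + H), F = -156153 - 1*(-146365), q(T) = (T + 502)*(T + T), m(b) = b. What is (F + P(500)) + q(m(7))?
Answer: -2662 + 10*sqrt(10) ≈ -2630.4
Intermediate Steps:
q(T) = 2*T*(502 + T) (q(T) = (502 + T)*(2*T) = 2*T*(502 + T))
F = -9788 (F = -156153 + 146365 = -9788)
P(H) = sqrt(2)*sqrt(H) (P(H) = sqrt(2*H) = sqrt(2)*sqrt(H))
(F + P(500)) + q(m(7)) = (-9788 + sqrt(2)*sqrt(500)) + 2*7*(502 + 7) = (-9788 + sqrt(2)*(10*sqrt(5))) + 2*7*509 = (-9788 + 10*sqrt(10)) + 7126 = -2662 + 10*sqrt(10)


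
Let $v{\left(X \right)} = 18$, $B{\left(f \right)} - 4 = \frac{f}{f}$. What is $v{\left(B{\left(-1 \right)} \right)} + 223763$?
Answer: $223781$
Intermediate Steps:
$B{\left(f \right)} = 5$ ($B{\left(f \right)} = 4 + \frac{f}{f} = 4 + 1 = 5$)
$v{\left(B{\left(-1 \right)} \right)} + 223763 = 18 + 223763 = 223781$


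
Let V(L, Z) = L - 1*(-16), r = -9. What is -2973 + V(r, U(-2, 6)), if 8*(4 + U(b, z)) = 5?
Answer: -2966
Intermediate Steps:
U(b, z) = -27/8 (U(b, z) = -4 + (⅛)*5 = -4 + 5/8 = -27/8)
V(L, Z) = 16 + L (V(L, Z) = L + 16 = 16 + L)
-2973 + V(r, U(-2, 6)) = -2973 + (16 - 9) = -2973 + 7 = -2966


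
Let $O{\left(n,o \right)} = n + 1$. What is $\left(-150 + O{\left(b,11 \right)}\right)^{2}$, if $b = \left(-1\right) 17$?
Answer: $27556$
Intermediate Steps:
$b = -17$
$O{\left(n,o \right)} = 1 + n$
$\left(-150 + O{\left(b,11 \right)}\right)^{2} = \left(-150 + \left(1 - 17\right)\right)^{2} = \left(-150 - 16\right)^{2} = \left(-166\right)^{2} = 27556$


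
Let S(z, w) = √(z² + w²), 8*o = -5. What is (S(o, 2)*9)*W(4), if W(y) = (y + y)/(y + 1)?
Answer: 9*√281/5 ≈ 30.173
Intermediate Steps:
W(y) = 2*y/(1 + y) (W(y) = (2*y)/(1 + y) = 2*y/(1 + y))
o = -5/8 (o = (⅛)*(-5) = -5/8 ≈ -0.62500)
S(z, w) = √(w² + z²)
(S(o, 2)*9)*W(4) = (√(2² + (-5/8)²)*9)*(2*4/(1 + 4)) = (√(4 + 25/64)*9)*(2*4/5) = (√(281/64)*9)*(2*4*(⅕)) = ((√281/8)*9)*(8/5) = (9*√281/8)*(8/5) = 9*√281/5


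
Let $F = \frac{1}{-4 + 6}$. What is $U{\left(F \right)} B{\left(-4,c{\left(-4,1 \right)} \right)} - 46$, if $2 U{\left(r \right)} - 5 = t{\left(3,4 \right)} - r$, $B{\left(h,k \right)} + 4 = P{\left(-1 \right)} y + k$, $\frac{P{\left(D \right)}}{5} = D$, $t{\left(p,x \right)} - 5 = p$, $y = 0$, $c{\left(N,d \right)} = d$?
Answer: $- \frac{259}{4} \approx -64.75$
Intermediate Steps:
$t{\left(p,x \right)} = 5 + p$
$F = \frac{1}{2} \approx 0.5$
$P{\left(D \right)} = 5 D$
$B{\left(h,k \right)} = -4 + k$ ($B{\left(h,k \right)} = -4 + \left(5 \left(-1\right) 0 + k\right) = -4 + \left(\left(-5\right) 0 + k\right) = -4 + \left(0 + k\right) = -4 + k$)
$U{\left(r \right)} = \frac{13}{2} - \frac{r}{2}$ ($U{\left(r \right)} = \frac{5}{2} + \frac{\left(5 + 3\right) - r}{2} = \frac{5}{2} + \frac{8 - r}{2} = \frac{5}{2} - \left(-4 + \frac{r}{2}\right) = \frac{13}{2} - \frac{r}{2}$)
$U{\left(F \right)} B{\left(-4,c{\left(-4,1 \right)} \right)} - 46 = \left(\frac{13}{2} - \frac{1}{4}\right) \left(-4 + 1\right) - 46 = \left(\frac{13}{2} - \frac{1}{4}\right) \left(-3\right) - 46 = \frac{25}{4} \left(-3\right) - 46 = - \frac{75}{4} - 46 = - \frac{259}{4}$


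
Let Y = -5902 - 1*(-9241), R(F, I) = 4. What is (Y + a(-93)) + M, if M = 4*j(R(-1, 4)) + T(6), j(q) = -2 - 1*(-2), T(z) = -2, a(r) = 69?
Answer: 3406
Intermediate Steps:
j(q) = 0 (j(q) = -2 + 2 = 0)
M = -2 (M = 4*0 - 2 = 0 - 2 = -2)
Y = 3339 (Y = -5902 + 9241 = 3339)
(Y + a(-93)) + M = (3339 + 69) - 2 = 3408 - 2 = 3406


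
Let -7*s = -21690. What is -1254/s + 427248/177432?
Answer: 53538271/26725695 ≈ 2.0033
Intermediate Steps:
s = 21690/7 (s = -⅐*(-21690) = 21690/7 ≈ 3098.6)
-1254/s + 427248/177432 = -1254/21690/7 + 427248/177432 = -1254*7/21690 + 427248*(1/177432) = -1463/3615 + 17802/7393 = 53538271/26725695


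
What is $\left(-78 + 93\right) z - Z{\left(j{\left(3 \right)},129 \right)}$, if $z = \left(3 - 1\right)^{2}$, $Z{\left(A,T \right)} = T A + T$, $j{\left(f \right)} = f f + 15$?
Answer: $-3165$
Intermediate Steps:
$j{\left(f \right)} = 15 + f^{2}$ ($j{\left(f \right)} = f^{2} + 15 = 15 + f^{2}$)
$Z{\left(A,T \right)} = T + A T$ ($Z{\left(A,T \right)} = A T + T = T + A T$)
$z = 4$ ($z = 2^{2} = 4$)
$\left(-78 + 93\right) z - Z{\left(j{\left(3 \right)},129 \right)} = \left(-78 + 93\right) 4 - 129 \left(1 + \left(15 + 3^{2}\right)\right) = 15 \cdot 4 - 129 \left(1 + \left(15 + 9\right)\right) = 60 - 129 \left(1 + 24\right) = 60 - 129 \cdot 25 = 60 - 3225 = -3165$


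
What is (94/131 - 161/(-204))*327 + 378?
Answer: 7756327/8908 ≈ 870.71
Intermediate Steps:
(94/131 - 161/(-204))*327 + 378 = (94*(1/131) - 161*(-1/204))*327 + 378 = (94/131 + 161/204)*327 + 378 = (40267/26724)*327 + 378 = 4389103/8908 + 378 = 7756327/8908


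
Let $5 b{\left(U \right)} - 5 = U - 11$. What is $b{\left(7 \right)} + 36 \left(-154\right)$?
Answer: $- \frac{27719}{5} \approx -5543.8$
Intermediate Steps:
$b{\left(U \right)} = - \frac{6}{5} + \frac{U}{5}$ ($b{\left(U \right)} = 1 + \frac{U - 11}{5} = 1 + \frac{-11 + U}{5} = 1 + \left(- \frac{11}{5} + \frac{U}{5}\right) = - \frac{6}{5} + \frac{U}{5}$)
$b{\left(7 \right)} + 36 \left(-154\right) = \left(- \frac{6}{5} + \frac{1}{5} \cdot 7\right) + 36 \left(-154\right) = \left(- \frac{6}{5} + \frac{7}{5}\right) - 5544 = \frac{1}{5} - 5544 = - \frac{27719}{5}$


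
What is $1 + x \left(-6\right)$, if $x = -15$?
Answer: $91$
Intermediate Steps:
$1 + x \left(-6\right) = 1 - -90 = 1 + 90 = 91$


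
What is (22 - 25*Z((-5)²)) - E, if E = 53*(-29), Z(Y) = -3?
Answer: 1634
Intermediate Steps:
E = -1537
(22 - 25*Z((-5)²)) - E = (22 - 25*(-3)) - 1*(-1537) = (22 + 75) + 1537 = 97 + 1537 = 1634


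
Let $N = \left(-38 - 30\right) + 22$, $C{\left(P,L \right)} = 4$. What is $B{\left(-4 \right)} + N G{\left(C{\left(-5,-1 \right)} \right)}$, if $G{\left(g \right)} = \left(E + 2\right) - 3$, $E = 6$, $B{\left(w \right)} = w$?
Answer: $-234$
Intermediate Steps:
$N = -46$ ($N = -68 + 22 = -46$)
$G{\left(g \right)} = 5$ ($G{\left(g \right)} = \left(6 + 2\right) - 3 = 8 - 3 = 5$)
$B{\left(-4 \right)} + N G{\left(C{\left(-5,-1 \right)} \right)} = -4 - 230 = -234$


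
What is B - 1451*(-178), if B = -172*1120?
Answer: 65638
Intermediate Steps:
B = -192640
B - 1451*(-178) = -192640 - 1451*(-178) = -192640 - 1*(-258278) = -192640 + 258278 = 65638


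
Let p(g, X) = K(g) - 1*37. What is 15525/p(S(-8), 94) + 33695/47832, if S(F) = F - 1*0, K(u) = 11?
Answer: -370857865/621816 ≈ -596.41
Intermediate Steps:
S(F) = F (S(F) = F + 0 = F)
p(g, X) = -26 (p(g, X) = 11 - 1*37 = 11 - 37 = -26)
15525/p(S(-8), 94) + 33695/47832 = 15525/(-26) + 33695/47832 = 15525*(-1/26) + 33695*(1/47832) = -15525/26 + 33695/47832 = -370857865/621816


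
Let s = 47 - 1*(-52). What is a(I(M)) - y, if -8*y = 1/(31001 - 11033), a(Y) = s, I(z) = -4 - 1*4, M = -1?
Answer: 15814657/159744 ≈ 99.000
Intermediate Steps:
I(z) = -8 (I(z) = -4 - 4 = -8)
s = 99 (s = 47 + 52 = 99)
a(Y) = 99
y = -1/159744 (y = -1/(8*(31001 - 11033)) = -⅛/19968 = -⅛*1/19968 = -1/159744 ≈ -6.2600e-6)
a(I(M)) - y = 99 - 1*(-1/159744) = 99 + 1/159744 = 15814657/159744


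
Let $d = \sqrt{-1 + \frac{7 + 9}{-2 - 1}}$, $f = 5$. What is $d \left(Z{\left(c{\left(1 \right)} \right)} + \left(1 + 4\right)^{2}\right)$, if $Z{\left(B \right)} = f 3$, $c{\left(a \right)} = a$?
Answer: $\frac{40 i \sqrt{57}}{3} \approx 100.66 i$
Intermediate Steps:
$d = \frac{i \sqrt{57}}{3}$ ($d = \sqrt{-1 + \frac{16}{-3}} = \sqrt{-1 + 16 \left(- \frac{1}{3}\right)} = \sqrt{-1 - \frac{16}{3}} = \sqrt{- \frac{19}{3}} = \frac{i \sqrt{57}}{3} \approx 2.5166 i$)
$Z{\left(B \right)} = 15$ ($Z{\left(B \right)} = 5 \cdot 3 = 15$)
$d \left(Z{\left(c{\left(1 \right)} \right)} + \left(1 + 4\right)^{2}\right) = \frac{i \sqrt{57}}{3} \left(15 + \left(1 + 4\right)^{2}\right) = \frac{i \sqrt{57}}{3} \left(15 + 5^{2}\right) = \frac{i \sqrt{57}}{3} \left(15 + 25\right) = \frac{i \sqrt{57}}{3} \cdot 40 = \frac{40 i \sqrt{57}}{3}$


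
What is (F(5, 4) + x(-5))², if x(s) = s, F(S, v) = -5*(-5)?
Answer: 400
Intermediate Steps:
F(S, v) = 25
(F(5, 4) + x(-5))² = (25 - 5)² = 20² = 400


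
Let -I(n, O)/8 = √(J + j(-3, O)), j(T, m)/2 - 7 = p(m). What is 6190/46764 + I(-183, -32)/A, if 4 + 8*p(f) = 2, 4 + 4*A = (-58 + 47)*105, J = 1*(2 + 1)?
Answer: 3095/23382 + 16*√66/1159 ≈ 0.24452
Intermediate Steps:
J = 3 (J = 1*3 = 3)
A = -1159/4 (A = -1 + ((-58 + 47)*105)/4 = -1 + (-11*105)/4 = -1 + (¼)*(-1155) = -1 - 1155/4 = -1159/4 ≈ -289.75)
p(f) = -¼ (p(f) = -½ + (⅛)*2 = -½ + ¼ = -¼)
j(T, m) = 27/2 (j(T, m) = 14 + 2*(-¼) = 14 - ½ = 27/2)
I(n, O) = -4*√66 (I(n, O) = -8*√(3 + 27/2) = -4*√66)
6190/46764 + I(-183, -32)/A = 6190/46764 + (-4*√66)/(-1159/4) = 6190*(1/46764) - 4*√66*(-4/1159) = 3095/23382 + 16*√66/1159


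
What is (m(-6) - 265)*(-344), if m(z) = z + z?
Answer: 95288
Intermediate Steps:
m(z) = 2*z
(m(-6) - 265)*(-344) = (2*(-6) - 265)*(-344) = (-12 - 265)*(-344) = -277*(-344) = 95288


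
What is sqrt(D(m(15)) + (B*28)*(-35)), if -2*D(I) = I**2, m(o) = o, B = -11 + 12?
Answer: I*sqrt(4370)/2 ≈ 33.053*I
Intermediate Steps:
B = 1
D(I) = -I**2/2
sqrt(D(m(15)) + (B*28)*(-35)) = sqrt(-1/2*15**2 + (1*28)*(-35)) = sqrt(-1/2*225 + 28*(-35)) = sqrt(-225/2 - 980) = sqrt(-2185/2) = I*sqrt(4370)/2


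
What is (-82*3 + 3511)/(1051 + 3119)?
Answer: 653/834 ≈ 0.78297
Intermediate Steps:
(-82*3 + 3511)/(1051 + 3119) = (-246 + 3511)/4170 = 3265*(1/4170) = 653/834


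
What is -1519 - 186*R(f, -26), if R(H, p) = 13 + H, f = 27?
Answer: -8959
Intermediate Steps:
-1519 - 186*R(f, -26) = -1519 - 186*(13 + 27) = -1519 - 186*40 = -1519 - 7440 = -8959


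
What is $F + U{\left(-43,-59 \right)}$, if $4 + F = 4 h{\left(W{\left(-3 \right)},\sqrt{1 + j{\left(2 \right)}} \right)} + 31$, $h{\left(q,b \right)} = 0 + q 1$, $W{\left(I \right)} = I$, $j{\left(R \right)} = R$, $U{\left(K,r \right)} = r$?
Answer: $-44$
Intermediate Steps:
$h{\left(q,b \right)} = q$ ($h{\left(q,b \right)} = 0 + q = q$)
$F = 15$ ($F = -4 + \left(4 \left(-3\right) + 31\right) = -4 + \left(-12 + 31\right) = -4 + 19 = 15$)
$F + U{\left(-43,-59 \right)} = 15 - 59 = -44$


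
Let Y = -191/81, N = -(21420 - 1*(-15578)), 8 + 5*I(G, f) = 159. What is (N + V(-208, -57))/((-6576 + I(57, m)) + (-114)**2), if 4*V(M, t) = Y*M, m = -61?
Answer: -14934530/2612331 ≈ -5.7169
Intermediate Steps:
I(G, f) = 151/5 (I(G, f) = -8/5 + (1/5)*159 = -8/5 + 159/5 = 151/5)
N = -36998 (N = -(21420 + 15578) = -1*36998 = -36998)
Y = -191/81 (Y = -191*1/81 = -191/81 ≈ -2.3580)
V(M, t) = -191*M/324 (V(M, t) = (-191*M/81)/4 = -191*M/324)
(N + V(-208, -57))/((-6576 + I(57, m)) + (-114)**2) = (-36998 - 191/324*(-208))/((-6576 + 151/5) + (-114)**2) = (-36998 + 9932/81)/(-32729/5 + 12996) = -2986906/(81*32251/5) = -2986906/81*5/32251 = -14934530/2612331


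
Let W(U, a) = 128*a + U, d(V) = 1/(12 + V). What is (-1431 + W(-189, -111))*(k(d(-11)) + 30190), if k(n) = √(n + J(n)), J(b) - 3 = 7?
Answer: -477847320 - 15828*√11 ≈ -4.7790e+8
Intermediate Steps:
J(b) = 10 (J(b) = 3 + 7 = 10)
k(n) = √(10 + n) (k(n) = √(n + 10) = √(10 + n))
W(U, a) = U + 128*a
(-1431 + W(-189, -111))*(k(d(-11)) + 30190) = (-1431 + (-189 + 128*(-111)))*(√(10 + 1/(12 - 11)) + 30190) = (-1431 + (-189 - 14208))*(√(10 + 1/1) + 30190) = (-1431 - 14397)*(√(10 + 1) + 30190) = -15828*(√11 + 30190) = -15828*(30190 + √11) = -477847320 - 15828*√11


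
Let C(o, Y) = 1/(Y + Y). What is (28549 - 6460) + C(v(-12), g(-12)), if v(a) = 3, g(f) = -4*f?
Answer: 2120545/96 ≈ 22089.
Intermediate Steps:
C(o, Y) = 1/(2*Y)
(28549 - 6460) + C(v(-12), g(-12)) = (28549 - 6460) + 1/(2*((-4*(-12)))) = 22089 + (½)/48 = 22089 + (½)*(1/48) = 22089 + 1/96 = 2120545/96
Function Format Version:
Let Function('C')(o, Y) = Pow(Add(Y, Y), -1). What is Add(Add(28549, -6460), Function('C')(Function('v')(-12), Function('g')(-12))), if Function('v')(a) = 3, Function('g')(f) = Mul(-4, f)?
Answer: Rational(2120545, 96) ≈ 22089.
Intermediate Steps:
Function('C')(o, Y) = Mul(Rational(1, 2), Pow(Y, -1)) (Function('C')(o, Y) = Pow(Mul(2, Y), -1) = Mul(Rational(1, 2), Pow(Y, -1)))
Add(Add(28549, -6460), Function('C')(Function('v')(-12), Function('g')(-12))) = Add(Add(28549, -6460), Mul(Rational(1, 2), Pow(Mul(-4, -12), -1))) = Add(22089, Mul(Rational(1, 2), Pow(48, -1))) = Add(22089, Mul(Rational(1, 2), Rational(1, 48))) = Add(22089, Rational(1, 96)) = Rational(2120545, 96)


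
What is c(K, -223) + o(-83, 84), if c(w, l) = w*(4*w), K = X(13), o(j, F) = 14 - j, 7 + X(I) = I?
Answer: 241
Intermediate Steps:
X(I) = -7 + I
K = 6 (K = -7 + 13 = 6)
c(w, l) = 4*w**2
c(K, -223) + o(-83, 84) = 4*6**2 + (14 - 1*(-83)) = 4*36 + (14 + 83) = 144 + 97 = 241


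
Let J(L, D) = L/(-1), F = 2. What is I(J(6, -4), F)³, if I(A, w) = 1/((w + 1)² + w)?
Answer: 1/1331 ≈ 0.00075131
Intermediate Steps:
J(L, D) = -L (J(L, D) = L*(-1) = -L)
I(A, w) = 1/(w + (1 + w)²) (I(A, w) = 1/((1 + w)² + w) = 1/(w + (1 + w)²))
I(J(6, -4), F)³ = (1/(2 + (1 + 2)²))³ = (1/(2 + 3²))³ = (1/(2 + 9))³ = (1/11)³ = 1/1331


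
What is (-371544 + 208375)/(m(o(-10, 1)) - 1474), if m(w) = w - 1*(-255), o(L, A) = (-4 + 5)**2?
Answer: 163169/1218 ≈ 133.96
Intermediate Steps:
o(L, A) = 1 (o(L, A) = 1**2 = 1)
m(w) = 255 + w (m(w) = w + 255 = 255 + w)
(-371544 + 208375)/(m(o(-10, 1)) - 1474) = (-371544 + 208375)/((255 + 1) - 1474) = -163169/(256 - 1474) = -163169/(-1218) = -163169*(-1/1218) = 163169/1218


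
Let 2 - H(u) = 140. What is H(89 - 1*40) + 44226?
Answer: 44088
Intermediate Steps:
H(u) = -138 (H(u) = 2 - 1*140 = 2 - 140 = -138)
H(89 - 1*40) + 44226 = -138 + 44226 = 44088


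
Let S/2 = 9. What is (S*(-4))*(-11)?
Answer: 792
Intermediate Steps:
S = 18 (S = 2*9 = 18)
(S*(-4))*(-11) = (18*(-4))*(-11) = -72*(-11) = 792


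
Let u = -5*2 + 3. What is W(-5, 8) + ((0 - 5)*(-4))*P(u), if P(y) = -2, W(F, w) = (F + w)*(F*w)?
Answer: -160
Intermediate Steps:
W(F, w) = F*w*(F + w)
u = -7 (u = -10 + 3 = -7)
W(-5, 8) + ((0 - 5)*(-4))*P(u) = -5*8*(-5 + 8) + ((0 - 5)*(-4))*(-2) = -5*8*3 - 5*(-4)*(-2) = -120 + 20*(-2) = -120 - 40 = -160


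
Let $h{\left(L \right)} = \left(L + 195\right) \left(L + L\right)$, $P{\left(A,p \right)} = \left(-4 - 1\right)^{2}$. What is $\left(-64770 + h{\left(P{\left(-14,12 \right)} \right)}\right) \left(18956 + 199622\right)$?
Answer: $-11752939060$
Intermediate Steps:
$P{\left(A,p \right)} = 25$ ($P{\left(A,p \right)} = \left(-5\right)^{2} = 25$)
$h{\left(L \right)} = 2 L \left(195 + L\right)$ ($h{\left(L \right)} = \left(195 + L\right) 2 L = 2 L \left(195 + L\right)$)
$\left(-64770 + h{\left(P{\left(-14,12 \right)} \right)}\right) \left(18956 + 199622\right) = \left(-64770 + 2 \cdot 25 \left(195 + 25\right)\right) \left(18956 + 199622\right) = \left(-64770 + 2 \cdot 25 \cdot 220\right) 218578 = \left(-64770 + 11000\right) 218578 = \left(-53770\right) 218578 = -11752939060$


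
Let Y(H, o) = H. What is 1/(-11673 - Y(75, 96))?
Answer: -1/11748 ≈ -8.5121e-5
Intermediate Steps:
1/(-11673 - Y(75, 96)) = 1/(-11673 - 1*75) = 1/(-11673 - 75) = 1/(-11748) = -1/11748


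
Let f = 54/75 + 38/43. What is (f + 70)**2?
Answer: 5924996676/1155625 ≈ 5127.1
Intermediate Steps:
f = 1724/1075 (f = 54*(1/75) + 38*(1/43) = 18/25 + 38/43 = 1724/1075 ≈ 1.6037)
(f + 70)**2 = (1724/1075 + 70)**2 = (76974/1075)**2 = 5924996676/1155625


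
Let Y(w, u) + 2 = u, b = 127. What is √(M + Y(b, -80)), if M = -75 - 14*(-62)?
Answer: 3*√79 ≈ 26.665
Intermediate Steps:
Y(w, u) = -2 + u
M = 793 (M = -75 + 868 = 793)
√(M + Y(b, -80)) = √(793 + (-2 - 80)) = √(793 - 82) = √711 = 3*√79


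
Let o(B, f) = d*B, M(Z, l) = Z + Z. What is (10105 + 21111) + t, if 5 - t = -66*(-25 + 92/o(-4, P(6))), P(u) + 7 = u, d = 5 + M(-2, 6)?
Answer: 28053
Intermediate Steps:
M(Z, l) = 2*Z
d = 1 (d = 5 + 2*(-2) = 5 - 4 = 1)
P(u) = -7 + u
o(B, f) = B (o(B, f) = 1*B = B)
t = -3163 (t = 5 - (-66)*(-25 + 92/(-4)) = 5 - (-66)*(-25 + 92*(-¼)) = 5 - (-66)*(-25 - 23) = 5 - (-66)*(-48) = 5 - 1*3168 = 5 - 3168 = -3163)
(10105 + 21111) + t = (10105 + 21111) - 3163 = 31216 - 3163 = 28053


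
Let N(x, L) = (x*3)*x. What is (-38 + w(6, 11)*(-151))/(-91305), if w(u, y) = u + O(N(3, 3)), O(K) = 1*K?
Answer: 5021/91305 ≈ 0.054991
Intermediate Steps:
N(x, L) = 3*x² (N(x, L) = (3*x)*x = 3*x²)
O(K) = K
w(u, y) = 27 + u (w(u, y) = u + 3*3² = u + 3*9 = u + 27 = 27 + u)
(-38 + w(6, 11)*(-151))/(-91305) = (-38 + (27 + 6)*(-151))/(-91305) = (-38 + 33*(-151))*(-1/91305) = (-38 - 4983)*(-1/91305) = -5021*(-1/91305) = 5021/91305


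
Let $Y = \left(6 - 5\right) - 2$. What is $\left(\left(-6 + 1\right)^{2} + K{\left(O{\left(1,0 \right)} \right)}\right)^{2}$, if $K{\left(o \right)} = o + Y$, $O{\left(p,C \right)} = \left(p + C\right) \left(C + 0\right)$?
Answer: $576$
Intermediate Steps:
$Y = -1$ ($Y = 1 - 2 = -1$)
$O{\left(p,C \right)} = C \left(C + p\right)$ ($O{\left(p,C \right)} = \left(C + p\right) C = C \left(C + p\right)$)
$K{\left(o \right)} = -1 + o$ ($K{\left(o \right)} = o - 1 = -1 + o$)
$\left(\left(-6 + 1\right)^{2} + K{\left(O{\left(1,0 \right)} \right)}\right)^{2} = \left(\left(-6 + 1\right)^{2} - \left(1 + 0 \left(0 + 1\right)\right)\right)^{2} = \left(\left(-5\right)^{2} + \left(-1 + 0 \cdot 1\right)\right)^{2} = \left(25 + \left(-1 + 0\right)\right)^{2} = \left(25 - 1\right)^{2} = 24^{2} = 576$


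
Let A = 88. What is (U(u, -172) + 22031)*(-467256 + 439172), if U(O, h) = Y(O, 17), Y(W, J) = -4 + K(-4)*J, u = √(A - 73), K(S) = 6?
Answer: -621470836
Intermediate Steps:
u = √15 (u = √(88 - 73) = √15 ≈ 3.8730)
Y(W, J) = -4 + 6*J
U(O, h) = 98 (U(O, h) = -4 + 6*17 = -4 + 102 = 98)
(U(u, -172) + 22031)*(-467256 + 439172) = (98 + 22031)*(-467256 + 439172) = 22129*(-28084) = -621470836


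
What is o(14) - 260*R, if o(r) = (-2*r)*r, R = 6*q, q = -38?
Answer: 58888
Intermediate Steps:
R = -228 (R = 6*(-38) = -228)
o(r) = -2*r**2
o(14) - 260*R = -2*14**2 - 260*(-228) = -2*196 + 59280 = -392 + 59280 = 58888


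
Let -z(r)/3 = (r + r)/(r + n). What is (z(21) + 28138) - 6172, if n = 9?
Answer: 109809/5 ≈ 21962.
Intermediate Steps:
z(r) = -6*r/(9 + r) (z(r) = -3*(r + r)/(r + 9) = -3*2*r/(9 + r) = -6*r/(9 + r))
(z(21) + 28138) - 6172 = (-6*21/(9 + 21) + 28138) - 6172 = (-6*21/30 + 28138) - 6172 = (-6*21*1/30 + 28138) - 6172 = (-21/5 + 28138) - 6172 = 140669/5 - 6172 = 109809/5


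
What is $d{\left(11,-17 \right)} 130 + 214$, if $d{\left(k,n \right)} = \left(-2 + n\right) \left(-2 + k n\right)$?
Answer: $467044$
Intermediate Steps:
$d{\left(11,-17 \right)} 130 + 214 = \left(4 - -34 + 11 \left(-17\right)^{2} - 22 \left(-17\right)\right) 130 + 214 = \left(4 + 34 + 11 \cdot 289 + 374\right) 130 + 214 = \left(4 + 34 + 3179 + 374\right) 130 + 214 = 3591 \cdot 130 + 214 = 466830 + 214 = 467044$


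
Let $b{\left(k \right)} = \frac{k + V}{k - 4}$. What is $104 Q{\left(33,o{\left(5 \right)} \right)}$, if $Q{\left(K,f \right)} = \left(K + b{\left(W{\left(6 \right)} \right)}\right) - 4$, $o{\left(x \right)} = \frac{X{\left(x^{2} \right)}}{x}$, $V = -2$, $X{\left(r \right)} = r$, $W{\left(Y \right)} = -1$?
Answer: $\frac{15392}{5} \approx 3078.4$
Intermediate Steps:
$o{\left(x \right)} = x$ ($o{\left(x \right)} = \frac{x^{2}}{x} = x$)
$b{\left(k \right)} = \frac{-2 + k}{-4 + k}$ ($b{\left(k \right)} = \frac{k - 2}{k - 4} = \frac{-2 + k}{-4 + k}$)
$Q{\left(K,f \right)} = - \frac{17}{5} + K$ ($Q{\left(K,f \right)} = \left(K + \frac{-2 - 1}{-4 - 1}\right) - 4 = \left(K + \frac{1}{-5} \left(-3\right)\right) - 4 = \left(K - - \frac{3}{5}\right) - 4 = \left(K + \frac{3}{5}\right) - 4 = \left(\frac{3}{5} + K\right) - 4 = - \frac{17}{5} + K$)
$104 Q{\left(33,o{\left(5 \right)} \right)} = 104 \left(- \frac{17}{5} + 33\right) = 104 \cdot \frac{148}{5} = \frac{15392}{5}$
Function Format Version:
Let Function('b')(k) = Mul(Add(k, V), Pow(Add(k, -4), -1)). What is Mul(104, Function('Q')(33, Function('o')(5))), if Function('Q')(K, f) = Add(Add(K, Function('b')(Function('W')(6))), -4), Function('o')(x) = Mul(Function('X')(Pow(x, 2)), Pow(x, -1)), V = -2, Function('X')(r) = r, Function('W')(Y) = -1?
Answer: Rational(15392, 5) ≈ 3078.4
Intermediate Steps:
Function('o')(x) = x (Function('o')(x) = Mul(Pow(x, 2), Pow(x, -1)) = x)
Function('b')(k) = Mul(Pow(Add(-4, k), -1), Add(-2, k)) (Function('b')(k) = Mul(Add(k, -2), Pow(Add(k, -4), -1)) = Mul(Add(-2, k), Pow(Add(-4, k), -1)) = Mul(Pow(Add(-4, k), -1), Add(-2, k)))
Function('Q')(K, f) = Add(Rational(-17, 5), K) (Function('Q')(K, f) = Add(Add(K, Mul(Pow(Add(-4, -1), -1), Add(-2, -1))), -4) = Add(Add(K, Mul(Pow(-5, -1), -3)), -4) = Add(Add(K, Mul(Rational(-1, 5), -3)), -4) = Add(Add(K, Rational(3, 5)), -4) = Add(Add(Rational(3, 5), K), -4) = Add(Rational(-17, 5), K))
Mul(104, Function('Q')(33, Function('o')(5))) = Mul(104, Add(Rational(-17, 5), 33)) = Mul(104, Rational(148, 5)) = Rational(15392, 5)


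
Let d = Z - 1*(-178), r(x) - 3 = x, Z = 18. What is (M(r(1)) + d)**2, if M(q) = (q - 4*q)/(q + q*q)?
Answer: 954529/25 ≈ 38181.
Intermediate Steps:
r(x) = 3 + x
d = 196 (d = 18 - 1*(-178) = 18 + 178 = 196)
M(q) = -3*q/(q + q**2) (M(q) = (-3*q)/(q + q**2) = -3*q/(q + q**2))
(M(r(1)) + d)**2 = (-3/(1 + (3 + 1)) + 196)**2 = (-3/(1 + 4) + 196)**2 = (-3/5 + 196)**2 = (977/5)**2 = 954529/25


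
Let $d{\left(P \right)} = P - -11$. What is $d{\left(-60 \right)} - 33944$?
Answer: $-33993$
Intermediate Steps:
$d{\left(P \right)} = 11 + P$ ($d{\left(P \right)} = P + 11 = 11 + P$)
$d{\left(-60 \right)} - 33944 = \left(11 - 60\right) - 33944 = -49 - 33944 = -33993$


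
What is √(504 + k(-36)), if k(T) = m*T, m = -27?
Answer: 6*√41 ≈ 38.419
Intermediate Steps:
k(T) = -27*T
√(504 + k(-36)) = √(504 - 27*(-36)) = √(504 + 972) = √1476 = 6*√41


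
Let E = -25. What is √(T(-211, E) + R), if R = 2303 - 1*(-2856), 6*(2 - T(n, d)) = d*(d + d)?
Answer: √44574/3 ≈ 70.375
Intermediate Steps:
T(n, d) = 2 - d²/3 (T(n, d) = 2 - d*(d + d)/6 = 2 - d*2*d/6 = 2 - d²/3)
R = 5159 (R = 2303 + 2856 = 5159)
√(T(-211, E) + R) = √((2 - ⅓*(-25)²) + 5159) = √((2 - ⅓*625) + 5159) = √((2 - 625/3) + 5159) = √(-619/3 + 5159) = √(14858/3) = √44574/3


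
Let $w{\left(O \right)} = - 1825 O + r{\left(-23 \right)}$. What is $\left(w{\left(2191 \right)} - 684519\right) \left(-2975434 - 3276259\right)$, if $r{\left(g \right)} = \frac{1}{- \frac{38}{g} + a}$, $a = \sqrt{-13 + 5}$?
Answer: $\frac{83088878113977155}{2838} + \frac{3307145597 i \sqrt{2}}{2838} \approx 2.9277 \cdot 10^{13} + 1.648 \cdot 10^{6} i$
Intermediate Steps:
$a = 2 i \sqrt{2}$ ($a = \sqrt{-8} = 2 i \sqrt{2} \approx 2.8284 i$)
$r{\left(g \right)} = \frac{1}{- \frac{38}{g} + 2 i \sqrt{2}}$
$w{\left(O \right)} = - 1825 O - \frac{23}{2 \left(-19 - 23 i \sqrt{2}\right)}$ ($w{\left(O \right)} = - 1825 O + \frac{1}{2} \left(-23\right) \frac{1}{-19 + i \left(-23\right) \sqrt{2}} = - 1825 O + \frac{1}{2} \left(-23\right) \frac{1}{-19 - 23 i \sqrt{2}} = - 1825 O - \frac{23}{2 \left(-19 - 23 i \sqrt{2}\right)}$)
$\left(w{\left(2191 \right)} - 684519\right) \left(-2975434 - 3276259\right) = \left(\left(\frac{437}{2838} - 3998575 - \frac{529 i \sqrt{2}}{2838}\right) - 684519\right) \left(-2975434 - 3276259\right) = \left(\left(\frac{437}{2838} - 3998575 - \frac{529 i \sqrt{2}}{2838}\right) - 684519\right) \left(-6251693\right) = \left(\left(- \frac{11347955413}{2838} - \frac{529 i \sqrt{2}}{2838}\right) - 684519\right) \left(-6251693\right) = \left(- \frac{13290620335}{2838} - \frac{529 i \sqrt{2}}{2838}\right) \left(-6251693\right) = \frac{83088878113977155}{2838} + \frac{3307145597 i \sqrt{2}}{2838}$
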